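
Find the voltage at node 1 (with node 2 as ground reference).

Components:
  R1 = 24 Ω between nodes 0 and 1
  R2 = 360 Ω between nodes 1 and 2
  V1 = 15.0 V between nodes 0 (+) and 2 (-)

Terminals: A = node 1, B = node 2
Nodal analysis, taking node 2 as the 0 V reference.
Source V1 fixes V_0 = 15 V.
KCL at each unknown node (sum of currents leaving = 0; resistances in Ω):
  Node 1: (V_1 - 15)/24 + (V_1 - 0)/360 = 0
Collecting terms: 0.04444 × V_1 = 0.625  =>  V_1 = 14.06 V
The requested potential is V_1 = 14.06 V.

Final answer: V_1 = 14.06 V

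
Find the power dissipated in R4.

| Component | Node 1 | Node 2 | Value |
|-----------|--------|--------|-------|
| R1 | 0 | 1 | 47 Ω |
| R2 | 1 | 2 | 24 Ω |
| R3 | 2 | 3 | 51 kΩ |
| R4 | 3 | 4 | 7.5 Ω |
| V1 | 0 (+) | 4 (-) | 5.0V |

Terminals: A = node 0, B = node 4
Nodal analysis, taking node 4 as the 0 V reference.
Source V1 fixes V_0 = 5 V.
KCL at each unknown node (sum of currents leaving = 0; resistances in Ω):
  Node 1: (V_1 - 5)/47 + (V_1 - V_2)/24 = 0
  Node 2: (V_2 - V_1)/24 + (V_2 - V_3)/51000 = 0
  Node 3: (V_3 - V_2)/51000 + (V_3 - 0)/7.5 = 0
Collecting terms (coefficients in siemens):
  0.06294·V_1 - 0.04167·V_2 = 0.1064
  0.04169·V_2 - 0.04167·V_1 - 0.00001961·V_3 = 0
  0.1334·V_3 - 0.00001961·V_2 = 0
Solving these 3 simultaneous equations (Gaussian elimination) gives:
  V_1 = 4.995 V, V_2 = 4.993 V, V_3 = 0.0007342 V
I_R4 = (V_3 - V_4)/R4 = (0.0007342 - 0)/7.5 = 0.00009789 A
P_R4 = I_R4² × R4 = (0.00009789)² × 7.5 = 0.00000007187 W

Final answer: 7.187e-08 W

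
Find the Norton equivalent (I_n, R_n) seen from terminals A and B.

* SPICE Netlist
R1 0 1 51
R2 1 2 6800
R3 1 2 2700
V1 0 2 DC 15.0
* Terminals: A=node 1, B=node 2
Find the Thévenin equivalent first; then I_n = V_th/R_th and R_n = R_th.
Step 1 — V_th is the open-circuit voltage V_A - V_B (nothing connected across the terminals).
Nodal analysis, taking node 2 as the 0 V reference.
Source V1 fixes V_0 = 15 V.
KCL at each unknown node (sum of currents leaving = 0; resistances in Ω):
  Node 1: (V_1 - 15)/51 + (V_1 - 0)/6800 + (V_1 - 0)/2700 = 0
Collecting terms: 0.02013 × V_1 = 0.2941  =>  V_1 = 14.61 V
V_th = V_1 - V_2 = 14.61 - 0 = 14.61 V
Step 2 — R_th: zero the source — replace V1 by a short circuit (node 2 merges into node 0) — and find the resistance seen between A (node 1) and B (node 0).
Reduce the network between node 1 (A) and node 0 (B) by series/parallel combination:
  Rp1 = R1 ‖ R2 ‖ R3 (parallel, all between nodes 0 and 1) = 1/(1/51 + 1/6800 + 1/2700) = 49.69 Ω
R_th = 49.69 Ω
I_n = V_th/R_th = 14.61/49.69 = 0.2941 A, and R_n = R_th = 49.69 Ω

Final answer: I_n = 0.2941 A, R_n = 49.69 Ω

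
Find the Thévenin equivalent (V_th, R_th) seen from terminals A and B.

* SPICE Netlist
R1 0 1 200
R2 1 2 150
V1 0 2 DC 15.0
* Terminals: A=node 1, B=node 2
Step 1 — V_th is the open-circuit voltage V_A - V_B (nothing connected across the terminals).
Nodal analysis, taking node 2 as the 0 V reference.
Source V1 fixes V_0 = 15 V.
KCL at each unknown node (sum of currents leaving = 0; resistances in Ω):
  Node 1: (V_1 - 15)/200 + (V_1 - 0)/150 = 0
Collecting terms: 0.01167 × V_1 = 0.075  =>  V_1 = 6.429 V
V_th = V_1 - V_2 = 6.429 - 0 = 6.429 V
Step 2 — R_th: zero the source — replace V1 by a short circuit (node 2 merges into node 0) — and find the resistance seen between A (node 1) and B (node 0).
Reduce the network between node 1 (A) and node 0 (B) by series/parallel combination:
  Rp1 = R1 ‖ R2 (parallel, both between nodes 0 and 1) = 1/(1/200 + 1/150) = 85.71 Ω
R_th = 85.71 Ω

Final answer: V_th = 6.429 V, R_th = 85.71 Ω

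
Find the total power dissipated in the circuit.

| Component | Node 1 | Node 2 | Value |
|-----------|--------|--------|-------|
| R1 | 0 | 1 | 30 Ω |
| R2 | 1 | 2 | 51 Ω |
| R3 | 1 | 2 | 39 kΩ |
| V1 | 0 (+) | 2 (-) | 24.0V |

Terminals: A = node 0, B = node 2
Nodal analysis, taking node 2 as the 0 V reference.
Source V1 fixes V_0 = 24 V.
KCL at each unknown node (sum of currents leaving = 0; resistances in Ω):
  Node 1: (V_1 - 24)/30 + (V_1 - 0)/51 + (V_1 - 0)/39000 = 0
Collecting terms: 0.05297 × V_1 = 0.8  =>  V_1 = 15.1 V
Power in each resistor, P = (ΔV)²/R:
  P_R1 = (24 - 15.1)²/30 = 2.638 W
  P_R2 = (15.1 - 0)²/51 = 4.473 W
  P_R3 = (15.1 - 0)²/39000 = 0.005849 W
P_total = P_R1 + P_R2 + P_R3 = 7.117 W

Final answer: 7.117 W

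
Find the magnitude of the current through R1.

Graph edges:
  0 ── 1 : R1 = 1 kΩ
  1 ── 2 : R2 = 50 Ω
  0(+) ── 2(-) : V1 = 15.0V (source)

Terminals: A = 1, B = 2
Nodal analysis, taking node 2 as the 0 V reference.
Source V1 fixes V_0 = 15 V.
KCL at each unknown node (sum of currents leaving = 0; resistances in Ω):
  Node 1: (V_1 - 15)/1000 + (V_1 - 0)/50 = 0
Collecting terms: 0.021 × V_1 = 0.015  =>  V_1 = 0.7143 V
I_R1 = (V_0 - V_1)/R1 = (15 - 0.7143)/1000 = 0.01429 A
|I_R1| = 0.01429 A

Final answer: |I_R1| = 0.01429 A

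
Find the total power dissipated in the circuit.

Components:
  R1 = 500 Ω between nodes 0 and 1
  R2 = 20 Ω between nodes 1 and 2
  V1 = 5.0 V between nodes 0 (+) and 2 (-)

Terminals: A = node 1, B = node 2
Nodal analysis, taking node 2 as the 0 V reference.
Source V1 fixes V_0 = 5 V.
KCL at each unknown node (sum of currents leaving = 0; resistances in Ω):
  Node 1: (V_1 - 5)/500 + (V_1 - 0)/20 = 0
Collecting terms: 0.052 × V_1 = 0.01  =>  V_1 = 0.1923 V
Power in each resistor, P = (ΔV)²/R:
  P_R1 = (5 - 0.1923)²/500 = 0.04623 W
  P_R2 = (0.1923 - 0)²/20 = 0.001849 W
P_total = P_R1 + P_R2 = 0.04808 W

Final answer: 0.04808 W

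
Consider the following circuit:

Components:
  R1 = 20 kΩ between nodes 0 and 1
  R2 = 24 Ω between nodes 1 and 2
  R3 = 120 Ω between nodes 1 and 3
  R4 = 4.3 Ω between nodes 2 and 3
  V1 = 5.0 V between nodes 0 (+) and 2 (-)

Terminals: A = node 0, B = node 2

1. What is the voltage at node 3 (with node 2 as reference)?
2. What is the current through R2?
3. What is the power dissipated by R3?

Nodal analysis, taking node 2 as the 0 V reference.
Source V1 fixes V_0 = 5 V.
KCL at each unknown node (sum of currents leaving = 0; resistances in Ω):
  Node 1: (V_1 - 5)/20000 + (V_1 - 0)/24 + (V_1 - V_3)/120 = 0
  Node 3: (V_3 - V_1)/120 + (V_3 - 0)/4.3 = 0
Collecting terms (coefficients in siemens):
  0.05005·V_1 - 0.008333·V_3 = 0.00025
  0.2409·V_3 - 0.008333·V_1 = 0
Determinant D = (0.05005)(0.2409) - (-0.008333)(-0.008333) = 0.01199
V_1 = [(0.00025)(0.2409) - (-0.008333)(0)]/D = 0.005024 V
V_3 = [(0.05005)(0) - (0.00025)(-0.008333)]/D = 0.0001738 V
Part 1:
  Read off the nodal solution: V_3 = 0.0001738 V
Part 2:
  I_R2 = (V_1 - V_2)/R2 = (0.005024 - 0)/24 = 0.0002093 A
  Magnitude: I_R2 = 0.0002093 A
Part 3:
  I_R3 = (V_1 - V_3)/R3 = (0.005024 - 0.0001738)/120 = 0.00004042 A
  P_R3 = I_R3² × R3 = (0.00004042)² × 120 = 0.000000196 W

Final answers:
1. V_3 = 0.0001738 V
2. I_R2 = 0.0002093 A
3. P_R3 = 1.96e-07 W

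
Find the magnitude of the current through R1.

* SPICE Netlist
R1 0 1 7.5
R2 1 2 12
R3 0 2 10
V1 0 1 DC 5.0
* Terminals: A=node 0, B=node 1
Nodal analysis, taking node 1 as the 0 V reference.
Source V1 fixes V_0 = 5 V.
KCL at each unknown node (sum of currents leaving = 0; resistances in Ω):
  Node 2: (V_2 - 0)/12 + (V_2 - 5)/10 = 0
Collecting terms: 0.1833 × V_2 = 0.5  =>  V_2 = 2.727 V
I_R1 = (V_0 - V_1)/R1 = (5 - 0)/7.5 = 0.6667 A
|I_R1| = 0.6667 A

Final answer: |I_R1| = 0.6667 A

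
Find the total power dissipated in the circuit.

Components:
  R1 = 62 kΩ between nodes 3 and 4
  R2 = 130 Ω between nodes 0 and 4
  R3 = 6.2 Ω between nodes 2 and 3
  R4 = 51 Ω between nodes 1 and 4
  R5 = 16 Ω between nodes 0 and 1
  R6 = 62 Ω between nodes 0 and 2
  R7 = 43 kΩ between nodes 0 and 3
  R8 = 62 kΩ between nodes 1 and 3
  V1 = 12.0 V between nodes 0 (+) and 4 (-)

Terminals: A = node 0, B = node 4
Nodal analysis, taking node 4 as the 0 V reference.
Source V1 fixes V_0 = 12 V.
KCL at each unknown node (sum of currents leaving = 0; resistances in Ω):
  Node 1: (V_1 - 0)/51 + (V_1 - 12)/16 + (V_1 - V_3)/62000 = 0
  Node 2: (V_2 - V_3)/6.2 + (V_2 - 12)/62 = 0
  Node 3: (V_3 - 0)/62000 + (V_3 - V_2)/6.2 + (V_3 - 12)/43000 + (V_3 - V_1)/62000 = 0
Collecting terms (coefficients in siemens):
  0.08212·V_1 - 0.00001613·V_3 = 0.75
  0.1774·V_2 - 0.1613·V_3 = 0.1935
  0.1613·V_3 - 0.00001613·V_1 - 0.1613·V_2 = 0.0002791
Solving these 3 simultaneous equations (Gaussian elimination) gives:
  V_1 = 9.135 V, V_2 = 11.99 V, V_3 = 11.98 V
Power in each resistor, P = (ΔV)²/R:
  P_R1 = (11.98 - 0)²/62000 = 0.002316 W
  P_R2 = (12 - 0)²/130 = 1.108 W
  P_R3 = (11.99 - 11.98)²/6.2 = 0.0000003537 W
  P_R4 = (9.135 - 0)²/51 = 1.636 W
  P_R5 = (12 - 9.135)²/16 = 0.5131 W
  P_R6 = (12 - 11.99)²/62 = 0.000003537 W
  P_R7 = (12 - 11.98)²/43000 = 0.000000006171 W
  P_R8 = (9.135 - 11.98)²/62000 = 0.0001309 W
P_total = P_R1 + P_R2 + P_R3 + P_R4 + P_R5 + P_R6 + P_R7 + P_R8 = 3.259 W

Final answer: 3.259 W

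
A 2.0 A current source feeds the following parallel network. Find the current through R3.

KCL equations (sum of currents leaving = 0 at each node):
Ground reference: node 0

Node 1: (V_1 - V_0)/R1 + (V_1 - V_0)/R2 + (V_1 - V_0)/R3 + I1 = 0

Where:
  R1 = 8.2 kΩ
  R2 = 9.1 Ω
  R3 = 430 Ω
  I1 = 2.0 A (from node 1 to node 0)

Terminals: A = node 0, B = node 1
All resistors sit directly between nodes 0 and 1, so they are in parallel and share one voltage V; the full source current 2 A splits among them.
1/R_par = 1/8200 + 1/9.1 + 1/430 = 0.1123 S  =>  R_par = 8.902 Ω
V = I × R_par = 2 × 8.902 = 17.8 V
I_R3 = V/R3 = 17.8/430 = 0.0414 A

Final answer: 0.0414 A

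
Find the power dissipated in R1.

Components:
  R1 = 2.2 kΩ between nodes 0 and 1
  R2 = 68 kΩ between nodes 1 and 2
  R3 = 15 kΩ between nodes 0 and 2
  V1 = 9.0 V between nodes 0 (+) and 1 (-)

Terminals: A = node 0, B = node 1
Nodal analysis, taking node 1 as the 0 V reference.
Source V1 fixes V_0 = 9 V.
KCL at each unknown node (sum of currents leaving = 0; resistances in Ω):
  Node 2: (V_2 - 0)/68000 + (V_2 - 9)/15000 = 0
Collecting terms: 0.00008137 × V_2 = 0.0006  =>  V_2 = 7.373 V
I_R1 = (V_0 - V_1)/R1 = (9 - 0)/2200 = 0.004091 A
P_R1 = I_R1² × R1 = (0.004091)² × 2200 = 0.03682 W

Final answer: 0.03682 W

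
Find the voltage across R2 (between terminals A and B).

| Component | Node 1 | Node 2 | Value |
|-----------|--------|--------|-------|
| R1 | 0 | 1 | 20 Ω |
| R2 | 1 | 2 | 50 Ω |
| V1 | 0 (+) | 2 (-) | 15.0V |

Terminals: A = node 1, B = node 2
R1 and R2 are in series across V1 (node 0 → node 1 → node 2), and the output A–B is taken across R2, so this is a voltage divider.
Series current: I = V1/(R1 + R2) = 15/(20 + 50) = 15/70 = 0.2143 A
V_R2 = I × R2 = V1 × R2/(R1 + R2) = 15 × 50/70 = 10.71 V

Final answer: 10.71 V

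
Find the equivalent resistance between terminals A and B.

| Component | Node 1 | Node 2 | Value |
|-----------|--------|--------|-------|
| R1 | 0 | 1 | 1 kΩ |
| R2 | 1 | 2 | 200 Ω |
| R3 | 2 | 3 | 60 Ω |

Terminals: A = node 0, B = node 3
Reduce the network between node 0 (A) and node 3 (B) by series/parallel combination:
  Rs1 = R1 + R2 (series, joined only at node 1) = 1000 + 200 = 1200 Ω
  Rs2 = R3 + Rs1 (series, joined only at node 2) = 60 + 1200 = 1260 Ω
R_eq = 1.26 kΩ

Final answer: 1.26 kΩ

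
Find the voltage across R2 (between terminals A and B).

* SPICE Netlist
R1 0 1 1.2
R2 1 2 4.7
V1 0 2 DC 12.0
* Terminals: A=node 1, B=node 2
R1 and R2 are in series across V1 (node 0 → node 1 → node 2), and the output A–B is taken across R2, so this is a voltage divider.
Series current: I = V1/(R1 + R2) = 12/(1.2 + 4.7) = 12/5.9 = 2.034 A
V_R2 = I × R2 = V1 × R2/(R1 + R2) = 12 × 4.7/5.9 = 9.559 V

Final answer: 9.559 V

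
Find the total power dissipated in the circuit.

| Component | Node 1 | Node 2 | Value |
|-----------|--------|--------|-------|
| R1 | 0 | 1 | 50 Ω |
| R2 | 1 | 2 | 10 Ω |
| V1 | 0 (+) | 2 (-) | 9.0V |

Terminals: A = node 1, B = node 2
Nodal analysis, taking node 2 as the 0 V reference.
Source V1 fixes V_0 = 9 V.
KCL at each unknown node (sum of currents leaving = 0; resistances in Ω):
  Node 1: (V_1 - 9)/50 + (V_1 - 0)/10 = 0
Collecting terms: 0.12 × V_1 = 0.18  =>  V_1 = 1.5 V
Power in each resistor, P = (ΔV)²/R:
  P_R1 = (9 - 1.5)²/50 = 1.125 W
  P_R2 = (1.5 - 0)²/10 = 0.225 W
P_total = P_R1 + P_R2 = 1.35 W

Final answer: 1.35 W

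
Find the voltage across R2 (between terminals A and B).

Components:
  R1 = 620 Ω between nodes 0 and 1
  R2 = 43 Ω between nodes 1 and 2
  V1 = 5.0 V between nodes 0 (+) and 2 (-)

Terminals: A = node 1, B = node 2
R1 and R2 are in series across V1 (node 0 → node 1 → node 2), and the output A–B is taken across R2, so this is a voltage divider.
Series current: I = V1/(R1 + R2) = 5/(620 + 43) = 5/663 = 0.007541 A
V_R2 = I × R2 = V1 × R2/(R1 + R2) = 5 × 43/663 = 0.3243 V

Final answer: 0.3243 V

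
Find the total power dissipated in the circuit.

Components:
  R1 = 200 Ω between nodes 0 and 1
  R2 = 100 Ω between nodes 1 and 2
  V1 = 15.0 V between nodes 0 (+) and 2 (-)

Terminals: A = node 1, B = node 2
Nodal analysis, taking node 2 as the 0 V reference.
Source V1 fixes V_0 = 15 V.
KCL at each unknown node (sum of currents leaving = 0; resistances in Ω):
  Node 1: (V_1 - 15)/200 + (V_1 - 0)/100 = 0
Collecting terms: 0.015 × V_1 = 0.075  =>  V_1 = 5 V
Power in each resistor, P = (ΔV)²/R:
  P_R1 = (15 - 5)²/200 = 0.5 W
  P_R2 = (5 - 0)²/100 = 0.25 W
P_total = P_R1 + P_R2 = 0.75 W

Final answer: 0.75 W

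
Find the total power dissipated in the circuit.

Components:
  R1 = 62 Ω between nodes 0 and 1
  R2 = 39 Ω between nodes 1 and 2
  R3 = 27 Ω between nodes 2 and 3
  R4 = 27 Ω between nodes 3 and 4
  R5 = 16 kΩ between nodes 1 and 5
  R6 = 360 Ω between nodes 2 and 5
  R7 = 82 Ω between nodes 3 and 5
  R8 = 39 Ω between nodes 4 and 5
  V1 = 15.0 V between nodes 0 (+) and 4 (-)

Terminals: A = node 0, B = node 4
Nodal analysis, taking node 4 as the 0 V reference.
Source V1 fixes V_0 = 15 V.
KCL at each unknown node (sum of currents leaving = 0; resistances in Ω):
  Node 1: (V_1 - 15)/62 + (V_1 - V_2)/39 + (V_1 - V_5)/16000 = 0
  Node 2: (V_2 - V_1)/39 + (V_2 - V_3)/27 + (V_2 - V_5)/360 = 0
  Node 3: (V_3 - V_2)/27 + (V_3 - 0)/27 + (V_3 - V_5)/82 = 0
  Node 5: (V_5 - V_1)/16000 + (V_5 - V_2)/360 + (V_5 - V_3)/82 + (V_5 - 0)/39 = 0
Collecting terms (coefficients in siemens):
  0.04183·V_1 - 0.02564·V_2 - 0.0000625·V_5 = 0.2419
  0.06546·V_2 - 0.02564·V_1 - 0.03704·V_3 - 0.002778·V_5 = 0
  0.08627·V_3 - 0.03704·V_2 - 0.0122·V_5 = 0
  0.04068·V_5 - 0.0000625·V_1 - 0.002778·V_2 - 0.0122·V_3 = 0
Solving these 4 simultaneous equations (Gaussian elimination) gives:
  V_1 = 8.611 V, V_2 = 4.611 V, V_3 = 2.116 V, V_5 = 0.9625 V
Power in each resistor, P = (ΔV)²/R:
  P_R1 = (15 - 8.611)²/62 = 0.6583 W
  P_R2 = (8.611 - 4.611)²/39 = 0.4103 W
  P_R3 = (4.611 - 2.116)²/27 = 0.2307 W
  P_R4 = (2.116 - 0)²/27 = 0.1658 W
  P_R5 = (8.611 - 0.9625)²/16000 = 0.003657 W
  P_R6 = (4.611 - 0.9625)²/360 = 0.03698 W
  P_R7 = (2.116 - 0.9625)²/82 = 0.01622 W
  P_R8 = (0 - 0.9625)²/39 = 0.02375 W
P_total = P_R1 + P_R2 + P_R3 + P_R4 + P_R5 + P_R6 + P_R7 + P_R8 = 1.546 W

Final answer: 1.546 W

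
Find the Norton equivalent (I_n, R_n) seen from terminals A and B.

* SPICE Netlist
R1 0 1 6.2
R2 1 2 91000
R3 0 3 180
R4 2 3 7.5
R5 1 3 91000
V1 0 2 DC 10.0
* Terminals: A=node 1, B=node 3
Find the Thévenin equivalent first; then I_n = V_th/R_th and R_n = R_th.
Step 1 — V_th is the open-circuit voltage V_A - V_B (nothing connected across the terminals).
Nodal analysis, taking node 2 as the 0 V reference.
Source V1 fixes V_0 = 10 V.
KCL at each unknown node (sum of currents leaving = 0; resistances in Ω):
  Node 1: (V_1 - 10)/6.2 + (V_1 - 0)/91000 + (V_1 - V_3)/91000 = 0
  Node 3: (V_3 - 10)/180 + (V_3 - 0)/7.5 + (V_3 - V_1)/91000 = 0
Collecting terms (coefficients in siemens):
  0.1613·V_1 - 0.00001099·V_3 = 1.613
  0.1389·V_3 - 0.00001099·V_1 = 0.05556
Determinant D = (0.1613)(0.1389) - (-0.00001099)(-0.00001099) = 0.02241
V_1 = [(1.613)(0.1389) - (-0.00001099)(0.05556)]/D = 9.999 V
V_3 = [(0.1613)(0.05556) - (1.613)(-0.00001099)]/D = 0.4008 V
V_th = V_1 - V_3 = 9.999 - 0.4008 = 9.598 V
Step 2 — R_th: zero the source — replace V1 by a short circuit (node 2 merges into node 0) — and find the resistance seen between A (node 1) and B (node 3).
Reduce the network between node 1 (A) and node 3 (B) by series/parallel combination:
  Rp1 = R1 ‖ R2 (parallel, both between nodes 0 and 1) = 1/(1/6.2 + 1/91000) = 6.2 Ω
  Rp2 = R3 ‖ R4 (parallel, both between nodes 0 and 3) = 1/(1/180 + 1/7.5) = 7.2 Ω
  Rs1 = Rp1 + Rp2 (series, joined only at node 0) = 6.2 + 7.2 = 13.4 Ω
  Rp3 = R5 ‖ Rs1 (parallel, both between nodes 1 and 3) = 1/(1/91000 + 1/13.4) = 13.4 Ω
R_th = 13.4 Ω
I_n = V_th/R_th = 9.598/13.4 = 0.7164 A, and R_n = R_th = 13.4 Ω

Final answer: I_n = 0.7164 A, R_n = 13.4 Ω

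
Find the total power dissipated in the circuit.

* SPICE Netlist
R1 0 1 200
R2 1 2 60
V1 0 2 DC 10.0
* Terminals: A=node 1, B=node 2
Nodal analysis, taking node 2 as the 0 V reference.
Source V1 fixes V_0 = 10 V.
KCL at each unknown node (sum of currents leaving = 0; resistances in Ω):
  Node 1: (V_1 - 10)/200 + (V_1 - 0)/60 = 0
Collecting terms: 0.02167 × V_1 = 0.05  =>  V_1 = 2.308 V
Power in each resistor, P = (ΔV)²/R:
  P_R1 = (10 - 2.308)²/200 = 0.2959 W
  P_R2 = (2.308 - 0)²/60 = 0.08876 W
P_total = P_R1 + P_R2 = 0.3846 W

Final answer: 0.3846 W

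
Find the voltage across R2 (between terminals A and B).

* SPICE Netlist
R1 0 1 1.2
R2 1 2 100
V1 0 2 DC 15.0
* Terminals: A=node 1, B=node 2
R1 and R2 are in series across V1 (node 0 → node 1 → node 2), and the output A–B is taken across R2, so this is a voltage divider.
Series current: I = V1/(R1 + R2) = 15/(1.2 + 100) = 15/101.2 = 0.1482 A
V_R2 = I × R2 = V1 × R2/(R1 + R2) = 15 × 100/101.2 = 14.82 V

Final answer: 14.82 V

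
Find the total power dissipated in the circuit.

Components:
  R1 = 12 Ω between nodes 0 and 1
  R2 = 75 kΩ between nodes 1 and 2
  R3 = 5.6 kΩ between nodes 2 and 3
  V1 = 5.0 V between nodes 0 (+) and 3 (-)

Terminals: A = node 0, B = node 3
Nodal analysis, taking node 3 as the 0 V reference.
Source V1 fixes V_0 = 5 V.
KCL at each unknown node (sum of currents leaving = 0; resistances in Ω):
  Node 1: (V_1 - 5)/12 + (V_1 - V_2)/75000 = 0
  Node 2: (V_2 - V_1)/75000 + (V_2 - 0)/5600 = 0
Collecting terms (coefficients in siemens):
  0.08335·V_1 - 0.00001333·V_2 = 0.4167
  0.0001919·V_2 - 0.00001333·V_1 = 0
Determinant D = (0.08335)(0.0001919) - (-0.00001333)(-0.00001333) = 0.00001599
V_1 = [(0.4167)(0.0001919) - (-0.00001333)(0)]/D = 4.999 V
V_2 = [(0.08335)(0) - (0.4167)(-0.00001333)]/D = 0.3473 V
Power in each resistor, P = (ΔV)²/R:
  P_R1 = (5 - 4.999)²/12 = 0.00000004617 W
  P_R2 = (4.999 - 0.3473)²/75000 = 0.0002885 W
  P_R3 = (0.3473 - 0)²/5600 = 0.00002154 W
P_total = P_R1 + P_R2 + P_R3 = 0.0003101 W

Final answer: 0.0003101 W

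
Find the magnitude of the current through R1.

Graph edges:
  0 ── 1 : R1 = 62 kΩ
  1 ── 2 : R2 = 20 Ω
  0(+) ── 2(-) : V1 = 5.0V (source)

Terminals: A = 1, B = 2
Nodal analysis, taking node 2 as the 0 V reference.
Source V1 fixes V_0 = 5 V.
KCL at each unknown node (sum of currents leaving = 0; resistances in Ω):
  Node 1: (V_1 - 5)/62000 + (V_1 - 0)/20 = 0
Collecting terms: 0.05002 × V_1 = 0.00008065  =>  V_1 = 0.001612 V
I_R1 = (V_0 - V_1)/R1 = (5 - 0.001612)/62000 = 0.00008062 A
|I_R1| = 0.00008062 A

Final answer: |I_R1| = 8.062e-05 A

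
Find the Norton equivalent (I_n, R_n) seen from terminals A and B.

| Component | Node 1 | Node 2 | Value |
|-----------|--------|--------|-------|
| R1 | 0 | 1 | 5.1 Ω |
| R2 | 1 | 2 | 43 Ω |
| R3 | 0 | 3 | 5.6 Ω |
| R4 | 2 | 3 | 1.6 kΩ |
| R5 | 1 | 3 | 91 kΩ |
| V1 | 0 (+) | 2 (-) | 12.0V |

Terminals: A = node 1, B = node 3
Find the Thévenin equivalent first; then I_n = V_th/R_th and R_n = R_th.
Step 1 — V_th is the open-circuit voltage V_A - V_B (nothing connected across the terminals).
Nodal analysis, taking node 2 as the 0 V reference.
Source V1 fixes V_0 = 12 V.
KCL at each unknown node (sum of currents leaving = 0; resistances in Ω):
  Node 1: (V_1 - 12)/5.1 + (V_1 - 0)/43 + (V_1 - V_3)/91000 = 0
  Node 3: (V_3 - 12)/5.6 + (V_3 - 0)/1600 + (V_3 - V_1)/91000 = 0
Collecting terms (coefficients in siemens):
  0.2193·V_1 - 0.00001099·V_3 = 2.353
  0.1792·V_3 - 0.00001099·V_1 = 2.143
Determinant D = (0.2193)(0.1792) - (-0.00001099)(-0.00001099) = 0.03931
V_1 = [(2.353)(0.1792) - (-0.00001099)(2.143)]/D = 10.73 V
V_3 = [(0.2193)(2.143) - (2.353)(-0.00001099)]/D = 11.96 V
V_th = V_1 - V_3 = 10.73 - 11.96 = -1.23 V
Step 2 — R_th: zero the source — replace V1 by a short circuit (node 2 merges into node 0) — and find the resistance seen between A (node 1) and B (node 3).
Reduce the network between node 1 (A) and node 3 (B) by series/parallel combination:
  Rp1 = R1 ‖ R2 (parallel, both between nodes 0 and 1) = 1/(1/5.1 + 1/43) = 4.559 Ω
  Rp2 = R3 ‖ R4 (parallel, both between nodes 0 and 3) = 1/(1/5.6 + 1/1600) = 5.58 Ω
  Rs1 = Rp1 + Rp2 (series, joined only at node 0) = 4.559 + 5.58 = 10.14 Ω
  Rp3 = R5 ‖ Rs1 (parallel, both between nodes 1 and 3) = 1/(1/91000 + 1/10.14) = 10.14 Ω
R_th = 10.14 Ω
I_n = V_th/R_th = -1.23/10.14 = -0.1214 A, and R_n = R_th = 10.14 Ω

Final answer: I_n = -0.1214 A, R_n = 10.14 Ω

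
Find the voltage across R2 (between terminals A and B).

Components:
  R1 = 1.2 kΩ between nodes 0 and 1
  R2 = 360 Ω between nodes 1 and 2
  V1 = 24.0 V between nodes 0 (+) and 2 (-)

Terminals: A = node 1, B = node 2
R1 and R2 are in series across V1 (node 0 → node 1 → node 2), and the output A–B is taken across R2, so this is a voltage divider.
Series current: I = V1/(R1 + R2) = 24/(1200 + 360) = 24/1560 = 0.01538 A
V_R2 = I × R2 = V1 × R2/(R1 + R2) = 24 × 360/1560 = 5.538 V

Final answer: 5.538 V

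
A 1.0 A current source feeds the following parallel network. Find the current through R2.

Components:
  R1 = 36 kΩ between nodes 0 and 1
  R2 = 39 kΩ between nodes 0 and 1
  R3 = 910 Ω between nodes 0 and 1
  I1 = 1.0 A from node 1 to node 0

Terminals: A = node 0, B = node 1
All resistors sit directly between nodes 0 and 1, so they are in parallel and share one voltage V; the full source current 1 A splits among them.
1/R_par = 1/36000 + 1/39000 + 1/910 = 0.001152 S  =>  R_par = 867.8 Ω
V = I × R_par = 1 × 867.8 = 867.8 V
I_R2 = V/R2 = 867.8/39000 = 0.02225 A

Final answer: 0.02225 A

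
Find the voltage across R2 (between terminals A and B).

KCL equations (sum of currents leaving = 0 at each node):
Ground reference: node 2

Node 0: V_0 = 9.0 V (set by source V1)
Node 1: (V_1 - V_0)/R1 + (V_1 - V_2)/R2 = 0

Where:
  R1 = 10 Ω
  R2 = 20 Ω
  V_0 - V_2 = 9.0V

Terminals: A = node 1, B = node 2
R1 and R2 are in series across V1 (node 0 → node 1 → node 2), and the output A–B is taken across R2, so this is a voltage divider.
Series current: I = V1/(R1 + R2) = 9/(10 + 20) = 9/30 = 0.3 A
V_R2 = I × R2 = V1 × R2/(R1 + R2) = 9 × 20/30 = 6 V

Final answer: 6 V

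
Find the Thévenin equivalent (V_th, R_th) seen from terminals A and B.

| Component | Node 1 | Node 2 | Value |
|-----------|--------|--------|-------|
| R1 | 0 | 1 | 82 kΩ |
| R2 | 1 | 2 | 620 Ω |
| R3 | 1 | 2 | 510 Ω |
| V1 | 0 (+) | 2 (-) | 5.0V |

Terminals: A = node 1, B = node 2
Step 1 — V_th is the open-circuit voltage V_A - V_B (nothing connected across the terminals).
Nodal analysis, taking node 2 as the 0 V reference.
Source V1 fixes V_0 = 5 V.
KCL at each unknown node (sum of currents leaving = 0; resistances in Ω):
  Node 1: (V_1 - 5)/82000 + (V_1 - 0)/620 + (V_1 - 0)/510 = 0
Collecting terms: 0.003586 × V_1 = 0.00006098  =>  V_1 = 0.017 V
V_th = V_1 - V_2 = 0.017 - 0 = 0.017 V
Step 2 — R_th: zero the source — replace V1 by a short circuit (node 2 merges into node 0) — and find the resistance seen between A (node 1) and B (node 0).
Reduce the network between node 1 (A) and node 0 (B) by series/parallel combination:
  Rp1 = R1 ‖ R2 ‖ R3 (parallel, all between nodes 0 and 1) = 1/(1/82000 + 1/620 + 1/510) = 278.9 Ω
R_th = 278.9 Ω

Final answer: V_th = 0.017 V, R_th = 278.9 Ω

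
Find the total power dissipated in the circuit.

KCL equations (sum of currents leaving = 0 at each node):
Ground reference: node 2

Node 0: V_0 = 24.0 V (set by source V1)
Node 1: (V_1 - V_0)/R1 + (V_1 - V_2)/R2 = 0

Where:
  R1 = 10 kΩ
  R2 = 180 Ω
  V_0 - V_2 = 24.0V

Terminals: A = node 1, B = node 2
Nodal analysis, taking node 2 as the 0 V reference.
Source V1 fixes V_0 = 24 V.
KCL at each unknown node (sum of currents leaving = 0; resistances in Ω):
  Node 1: (V_1 - 24)/10000 + (V_1 - 0)/180 = 0
Collecting terms: 0.005656 × V_1 = 0.0024  =>  V_1 = 0.4244 V
Power in each resistor, P = (ΔV)²/R:
  P_R1 = (24 - 0.4244)²/10000 = 0.05558 W
  P_R2 = (0.4244 - 0)²/180 = 0.001 W
P_total = P_R1 + P_R2 = 0.05658 W

Final answer: 0.05658 W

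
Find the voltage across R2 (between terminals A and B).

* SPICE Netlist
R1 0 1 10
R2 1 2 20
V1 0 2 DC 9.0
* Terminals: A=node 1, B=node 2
R1 and R2 are in series across V1 (node 0 → node 1 → node 2), and the output A–B is taken across R2, so this is a voltage divider.
Series current: I = V1/(R1 + R2) = 9/(10 + 20) = 9/30 = 0.3 A
V_R2 = I × R2 = V1 × R2/(R1 + R2) = 9 × 20/30 = 6 V

Final answer: 6 V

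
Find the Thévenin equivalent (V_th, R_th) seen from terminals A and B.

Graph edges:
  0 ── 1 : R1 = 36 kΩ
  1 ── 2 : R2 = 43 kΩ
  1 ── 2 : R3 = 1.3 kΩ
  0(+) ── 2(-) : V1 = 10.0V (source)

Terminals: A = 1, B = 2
Step 1 — V_th is the open-circuit voltage V_A - V_B (nothing connected across the terminals).
Nodal analysis, taking node 2 as the 0 V reference.
Source V1 fixes V_0 = 10 V.
KCL at each unknown node (sum of currents leaving = 0; resistances in Ω):
  Node 1: (V_1 - 10)/36000 + (V_1 - 0)/43000 + (V_1 - 0)/1300 = 0
Collecting terms: 0.0008203 × V_1 = 0.0002778  =>  V_1 = 0.3386 V
V_th = V_1 - V_2 = 0.3386 - 0 = 0.3386 V
Step 2 — R_th: zero the source — replace V1 by a short circuit (node 2 merges into node 0) — and find the resistance seen between A (node 1) and B (node 0).
Reduce the network between node 1 (A) and node 0 (B) by series/parallel combination:
  Rp1 = R1 ‖ R2 ‖ R3 (parallel, all between nodes 0 and 1) = 1/(1/36000 + 1/43000 + 1/1300) = 1219 Ω
R_th = 1.219 kΩ

Final answer: V_th = 0.3386 V, R_th = 1.219 kΩ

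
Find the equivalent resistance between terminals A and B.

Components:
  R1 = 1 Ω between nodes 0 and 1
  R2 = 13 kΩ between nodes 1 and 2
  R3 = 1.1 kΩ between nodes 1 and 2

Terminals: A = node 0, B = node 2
Reduce the network between node 0 (A) and node 2 (B) by series/parallel combination:
  Rp1 = R2 ‖ R3 (parallel, both between nodes 1 and 2) = 1/(1/13000 + 1/1100) = 1014 Ω
  Rs1 = R1 + Rp1 (series, joined only at node 1) = 1 + 1014 = 1015 Ω
R_eq = 1.015 kΩ

Final answer: 1.015 kΩ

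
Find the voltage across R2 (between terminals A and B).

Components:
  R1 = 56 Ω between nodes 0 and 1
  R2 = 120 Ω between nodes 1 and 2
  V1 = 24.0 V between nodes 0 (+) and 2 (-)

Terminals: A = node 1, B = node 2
R1 and R2 are in series across V1 (node 0 → node 1 → node 2), and the output A–B is taken across R2, so this is a voltage divider.
Series current: I = V1/(R1 + R2) = 24/(56 + 120) = 24/176 = 0.1364 A
V_R2 = I × R2 = V1 × R2/(R1 + R2) = 24 × 120/176 = 16.36 V

Final answer: 16.36 V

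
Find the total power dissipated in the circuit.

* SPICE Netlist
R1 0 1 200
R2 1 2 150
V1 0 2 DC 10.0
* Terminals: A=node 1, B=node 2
Nodal analysis, taking node 2 as the 0 V reference.
Source V1 fixes V_0 = 10 V.
KCL at each unknown node (sum of currents leaving = 0; resistances in Ω):
  Node 1: (V_1 - 10)/200 + (V_1 - 0)/150 = 0
Collecting terms: 0.01167 × V_1 = 0.05  =>  V_1 = 4.286 V
Power in each resistor, P = (ΔV)²/R:
  P_R1 = (10 - 4.286)²/200 = 0.1633 W
  P_R2 = (4.286 - 0)²/150 = 0.1224 W
P_total = P_R1 + P_R2 = 0.2857 W

Final answer: 0.2857 W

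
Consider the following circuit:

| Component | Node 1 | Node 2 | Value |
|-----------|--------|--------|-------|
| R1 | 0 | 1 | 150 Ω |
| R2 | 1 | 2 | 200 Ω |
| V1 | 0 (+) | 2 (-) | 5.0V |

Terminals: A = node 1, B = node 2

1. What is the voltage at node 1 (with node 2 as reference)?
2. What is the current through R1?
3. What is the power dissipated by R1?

Nodal analysis, taking node 2 as the 0 V reference.
Source V1 fixes V_0 = 5 V.
KCL at each unknown node (sum of currents leaving = 0; resistances in Ω):
  Node 1: (V_1 - 5)/150 + (V_1 - 0)/200 = 0
Collecting terms: 0.01167 × V_1 = 0.03333  =>  V_1 = 2.857 V
Part 1:
  Read off the nodal solution: V_1 = 2.857 V
Part 2:
  I_R1 = (V_0 - V_1)/R1 = (5 - 2.857)/150 = 0.01429 A
  Magnitude: I_R1 = 0.01429 A
Part 3:
  I_R1 = (V_0 - V_1)/R1 = (5 - 2.857)/150 = 0.01429 A
  P_R1 = I_R1² × R1 = (0.01429)² × 150 = 0.03061 W

Final answers:
1. V_1 = 2.857 V
2. I_R1 = 0.01429 A
3. P_R1 = 0.03061 W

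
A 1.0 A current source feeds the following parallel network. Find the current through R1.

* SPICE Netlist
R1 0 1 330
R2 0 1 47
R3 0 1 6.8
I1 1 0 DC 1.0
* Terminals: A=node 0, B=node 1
All resistors sit directly between nodes 0 and 1, so they are in parallel and share one voltage V; the full source current 1 A splits among them.
1/R_par = 1/330 + 1/47 + 1/6.8 = 0.1714 S  =>  R_par = 5.835 Ω
V = I × R_par = 1 × 5.835 = 5.835 V
I_R1 = V/R1 = 5.835/330 = 0.01768 A

Final answer: 0.01768 A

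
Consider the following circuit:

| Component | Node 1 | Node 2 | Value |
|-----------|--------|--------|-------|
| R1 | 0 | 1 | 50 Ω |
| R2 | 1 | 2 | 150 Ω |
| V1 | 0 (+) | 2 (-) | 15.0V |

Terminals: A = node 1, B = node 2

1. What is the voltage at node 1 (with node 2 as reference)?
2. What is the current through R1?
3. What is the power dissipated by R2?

Nodal analysis, taking node 2 as the 0 V reference.
Source V1 fixes V_0 = 15 V.
KCL at each unknown node (sum of currents leaving = 0; resistances in Ω):
  Node 1: (V_1 - 15)/50 + (V_1 - 0)/150 = 0
Collecting terms: 0.02667 × V_1 = 0.3  =>  V_1 = 11.25 V
Part 1:
  Read off the nodal solution: V_1 = 11.25 V
Part 2:
  I_R1 = (V_0 - V_1)/R1 = (15 - 11.25)/50 = 0.075 A
  Magnitude: I_R1 = 0.075 A
Part 3:
  I_R2 = (V_1 - V_2)/R2 = (11.25 - 0)/150 = 0.075 A
  P_R2 = I_R2² × R2 = (0.075)² × 150 = 0.8438 W

Final answers:
1. V_1 = 11.25 V
2. I_R1 = 0.075 A
3. P_R2 = 0.8438 W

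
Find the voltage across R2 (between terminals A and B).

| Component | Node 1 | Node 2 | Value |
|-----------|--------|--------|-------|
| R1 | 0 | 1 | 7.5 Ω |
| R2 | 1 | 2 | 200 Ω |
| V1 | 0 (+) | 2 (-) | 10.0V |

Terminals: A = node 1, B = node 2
R1 and R2 are in series across V1 (node 0 → node 1 → node 2), and the output A–B is taken across R2, so this is a voltage divider.
Series current: I = V1/(R1 + R2) = 10/(7.5 + 200) = 10/207.5 = 0.04819 A
V_R2 = I × R2 = V1 × R2/(R1 + R2) = 10 × 200/207.5 = 9.639 V

Final answer: 9.639 V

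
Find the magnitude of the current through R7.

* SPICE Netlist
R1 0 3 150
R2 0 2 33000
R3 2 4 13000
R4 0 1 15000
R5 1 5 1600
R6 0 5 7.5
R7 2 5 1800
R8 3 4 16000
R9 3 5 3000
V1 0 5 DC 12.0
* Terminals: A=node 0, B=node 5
Nodal analysis, taking node 5 as the 0 V reference.
Source V1 fixes V_0 = 12 V.
KCL at each unknown node (sum of currents leaving = 0; resistances in Ω):
  Node 1: (V_1 - 12)/15000 + (V_1 - 0)/1600 = 0
  Node 2: (V_2 - 12)/33000 + (V_2 - V_4)/13000 + (V_2 - 0)/1800 = 0
  Node 3: (V_3 - 12)/150 + (V_3 - V_4)/16000 + (V_3 - 0)/3000 = 0
  Node 4: (V_4 - V_2)/13000 + (V_4 - V_3)/16000 = 0
Collecting terms (coefficients in siemens):
  0.0006917·V_1 = 0.0008
  0.0006628·V_2 - 0.00007692·V_4 = 0.0003636
  0.007063·V_3 - 0.0000625·V_4 = 0.08
  0.0001394·V_4 - 0.00007692·V_2 - 0.0000625·V_3 = 0
Solving these 4 simultaneous equations (Gaussian elimination) gives:
  V_1 = 1.157 V, V_2 = 1.219 V, V_3 = 11.38 V, V_4 = 5.773 V
I_R7 = (V_2 - V_5)/R7 = (1.219 - 0)/1800 = 0.000677 A
|I_R7| = 0.000677 A

Final answer: |I_R7| = 0.000677 A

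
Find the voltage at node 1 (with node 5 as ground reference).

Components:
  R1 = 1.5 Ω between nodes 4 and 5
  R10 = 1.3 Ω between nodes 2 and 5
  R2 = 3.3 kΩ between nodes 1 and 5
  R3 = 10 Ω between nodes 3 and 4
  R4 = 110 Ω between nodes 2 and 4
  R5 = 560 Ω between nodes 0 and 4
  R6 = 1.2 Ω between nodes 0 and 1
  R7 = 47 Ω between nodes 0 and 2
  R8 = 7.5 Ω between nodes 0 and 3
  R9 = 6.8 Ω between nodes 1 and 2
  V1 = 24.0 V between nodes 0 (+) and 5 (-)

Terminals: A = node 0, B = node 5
Nodal analysis, taking node 5 as the 0 V reference.
Source V1 fixes V_0 = 24 V.
KCL at each unknown node (sum of currents leaving = 0; resistances in Ω):
  Node 1: (V_1 - 0)/3300 + (V_1 - 24)/1.2 + (V_1 - V_2)/6.8 = 0
  Node 2: (V_2 - V_4)/110 + (V_2 - 24)/47 + (V_2 - V_1)/6.8 + (V_2 - 0)/1.3 = 0
  Node 3: (V_3 - V_4)/10 + (V_3 - 24)/7.5 = 0
  Node 4: (V_4 - 0)/1.5 + (V_4 - V_3)/10 + (V_4 - V_2)/110 + (V_4 - 24)/560 = 0
Collecting terms (coefficients in siemens):
  0.9807·V_1 - 0.1471·V_2 = 20
  0.9467·V_2 - 0.1471·V_1 - 0.009091·V_4 = 0.5106
  0.2333·V_3 - 0.1·V_4 = 3.2
  0.7775·V_4 - 0.009091·V_2 - 0.1·V_3 = 0.04286
Solving these 4 simultaneous equations (Gaussian elimination) gives:
  V_1 = 20.97 V, V_2 = 3.815 V, V_3 = 14.56 V, V_4 = 1.972 V
The requested potential is V_1 = 20.97 V.

Final answer: V_1 = 20.97 V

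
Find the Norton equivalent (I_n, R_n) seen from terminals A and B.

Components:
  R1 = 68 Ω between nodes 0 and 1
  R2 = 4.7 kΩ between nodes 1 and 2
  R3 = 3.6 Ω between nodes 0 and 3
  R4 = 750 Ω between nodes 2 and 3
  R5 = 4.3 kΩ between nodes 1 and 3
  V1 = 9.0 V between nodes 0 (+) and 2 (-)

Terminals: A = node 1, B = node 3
Find the Thévenin equivalent first; then I_n = V_th/R_th and R_n = R_th.
Step 1 — V_th is the open-circuit voltage V_A - V_B (nothing connected across the terminals).
Nodal analysis, taking node 2 as the 0 V reference.
Source V1 fixes V_0 = 9 V.
KCL at each unknown node (sum of currents leaving = 0; resistances in Ω):
  Node 1: (V_1 - 9)/68 + (V_1 - 0)/4700 + (V_1 - V_3)/4300 = 0
  Node 3: (V_3 - 9)/3.6 + (V_3 - 0)/750 + (V_3 - V_1)/4300 = 0
Collecting terms (coefficients in siemens):
  0.01515·V_1 - 0.0002326·V_3 = 0.1324
  0.2793·V_3 - 0.0002326·V_1 = 2.5
Determinant D = (0.01515)(0.2793) - (-0.0002326)(-0.0002326) = 0.004232
V_1 = [(0.1324)(0.2793) - (-0.0002326)(2.5)]/D = 8.873 V
V_3 = [(0.01515)(2.5) - (0.1324)(-0.0002326)]/D = 8.957 V
V_th = V_1 - V_3 = 8.873 - 8.957 = -0.08398 V
Step 2 — R_th: zero the source — replace V1 by a short circuit (node 2 merges into node 0) — and find the resistance seen between A (node 1) and B (node 3).
Reduce the network between node 1 (A) and node 3 (B) by series/parallel combination:
  Rp1 = R1 ‖ R2 (parallel, both between nodes 0 and 1) = 1/(1/68 + 1/4700) = 67.03 Ω
  Rp2 = R3 ‖ R4 (parallel, both between nodes 0 and 3) = 1/(1/3.6 + 1/750) = 3.583 Ω
  Rs1 = Rp1 + Rp2 (series, joined only at node 0) = 67.03 + 3.583 = 70.61 Ω
  Rp3 = R5 ‖ Rs1 (parallel, both between nodes 1 and 3) = 1/(1/4300 + 1/70.61) = 69.47 Ω
R_th = 69.47 Ω
I_n = V_th/R_th = -0.08398/69.47 = -0.001209 A, and R_n = R_th = 69.47 Ω

Final answer: I_n = -0.001209 A, R_n = 69.47 Ω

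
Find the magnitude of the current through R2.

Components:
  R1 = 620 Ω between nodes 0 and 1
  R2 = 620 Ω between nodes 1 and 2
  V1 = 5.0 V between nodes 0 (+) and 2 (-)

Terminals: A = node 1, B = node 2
Nodal analysis, taking node 2 as the 0 V reference.
Source V1 fixes V_0 = 5 V.
KCL at each unknown node (sum of currents leaving = 0; resistances in Ω):
  Node 1: (V_1 - 5)/620 + (V_1 - 0)/620 = 0
Collecting terms: 0.003226 × V_1 = 0.008065  =>  V_1 = 2.5 V
I_R2 = (V_1 - V_2)/R2 = (2.5 - 0)/620 = 0.004032 A
|I_R2| = 0.004032 A

Final answer: |I_R2| = 0.004032 A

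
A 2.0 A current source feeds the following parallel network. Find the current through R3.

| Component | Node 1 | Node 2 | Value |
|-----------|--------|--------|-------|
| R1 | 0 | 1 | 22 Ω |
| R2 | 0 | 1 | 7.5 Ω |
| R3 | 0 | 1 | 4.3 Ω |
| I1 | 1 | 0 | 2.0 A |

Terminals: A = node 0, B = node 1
All resistors sit directly between nodes 0 and 1, so they are in parallel and share one voltage V; the full source current 2 A splits among them.
1/R_par = 1/22 + 1/7.5 + 1/4.3 = 0.4113 S  =>  R_par = 2.431 Ω
V = I × R_par = 2 × 2.431 = 4.862 V
I_R3 = V/R3 = 4.862/4.3 = 1.131 A

Final answer: 1.131 A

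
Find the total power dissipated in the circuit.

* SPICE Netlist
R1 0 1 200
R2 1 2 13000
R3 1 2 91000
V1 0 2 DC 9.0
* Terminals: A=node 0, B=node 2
Nodal analysis, taking node 2 as the 0 V reference.
Source V1 fixes V_0 = 9 V.
KCL at each unknown node (sum of currents leaving = 0; resistances in Ω):
  Node 1: (V_1 - 9)/200 + (V_1 - 0)/13000 + (V_1 - 0)/91000 = 0
Collecting terms: 0.005088 × V_1 = 0.045  =>  V_1 = 8.844 V
Power in each resistor, P = (ΔV)²/R:
  P_R1 = (9 - 8.844)²/200 = 0.0001209 W
  P_R2 = (8.844 - 0)²/13000 = 0.006017 W
  P_R3 = (8.844 - 0)²/91000 = 0.0008596 W
P_total = P_R1 + P_R2 + P_R3 = 0.006998 W

Final answer: 0.006998 W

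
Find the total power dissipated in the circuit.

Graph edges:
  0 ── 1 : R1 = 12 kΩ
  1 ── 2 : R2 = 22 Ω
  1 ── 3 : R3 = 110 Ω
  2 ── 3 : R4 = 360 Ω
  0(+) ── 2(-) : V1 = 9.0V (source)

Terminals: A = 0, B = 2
Nodal analysis, taking node 2 as the 0 V reference.
Source V1 fixes V_0 = 9 V.
KCL at each unknown node (sum of currents leaving = 0; resistances in Ω):
  Node 1: (V_1 - 9)/12000 + (V_1 - 0)/22 + (V_1 - V_3)/110 = 0
  Node 3: (V_3 - V_1)/110 + (V_3 - 0)/360 = 0
Collecting terms (coefficients in siemens):
  0.05463·V_1 - 0.009091·V_3 = 0.00075
  0.01187·V_3 - 0.009091·V_1 = 0
Determinant D = (0.05463)(0.01187) - (-0.009091)(-0.009091) = 0.0005657
V_1 = [(0.00075)(0.01187) - (-0.009091)(0)]/D = 0.01573 V
V_3 = [(0.05463)(0) - (0.00075)(-0.009091)]/D = 0.01205 V
Power in each resistor, P = (ΔV)²/R:
  P_R1 = (9 - 0.01573)²/12000 = 0.006726 W
  P_R2 = (0.01573 - 0)²/22 = 0.00001125 W
  P_R3 = (0.01573 - 0.01205)²/110 = 0.0000001233 W
  P_R4 = (0 - 0.01205)²/360 = 0.0000004035 W
P_total = P_R1 + P_R2 + P_R3 + P_R4 = 0.006738 W

Final answer: 0.006738 W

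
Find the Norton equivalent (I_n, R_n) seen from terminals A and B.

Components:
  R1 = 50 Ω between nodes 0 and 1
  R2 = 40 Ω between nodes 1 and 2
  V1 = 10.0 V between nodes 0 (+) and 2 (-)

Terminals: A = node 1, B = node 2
Find the Thévenin equivalent first; then I_n = V_th/R_th and R_n = R_th.
Step 1 — V_th is the open-circuit voltage V_A - V_B (nothing connected across the terminals).
Nodal analysis, taking node 2 as the 0 V reference.
Source V1 fixes V_0 = 10 V.
KCL at each unknown node (sum of currents leaving = 0; resistances in Ω):
  Node 1: (V_1 - 10)/50 + (V_1 - 0)/40 = 0
Collecting terms: 0.045 × V_1 = 0.2  =>  V_1 = 4.444 V
V_th = V_1 - V_2 = 4.444 - 0 = 4.444 V
Step 2 — R_th: zero the source — replace V1 by a short circuit (node 2 merges into node 0) — and find the resistance seen between A (node 1) and B (node 0).
Reduce the network between node 1 (A) and node 0 (B) by series/parallel combination:
  Rp1 = R1 ‖ R2 (parallel, both between nodes 0 and 1) = 1/(1/50 + 1/40) = 22.22 Ω
R_th = 22.22 Ω
I_n = V_th/R_th = 4.444/22.22 = 0.2 A, and R_n = R_th = 22.22 Ω

Final answer: I_n = 0.2 A, R_n = 22.22 Ω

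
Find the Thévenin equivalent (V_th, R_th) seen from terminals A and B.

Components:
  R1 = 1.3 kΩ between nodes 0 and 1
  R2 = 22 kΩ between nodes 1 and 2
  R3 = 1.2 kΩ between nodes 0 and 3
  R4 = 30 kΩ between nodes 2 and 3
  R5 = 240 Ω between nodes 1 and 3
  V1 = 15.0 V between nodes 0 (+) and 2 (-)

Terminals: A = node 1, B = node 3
Step 1 — V_th is the open-circuit voltage V_A - V_B (nothing connected across the terminals).
Nodal analysis, taking node 2 as the 0 V reference.
Source V1 fixes V_0 = 15 V.
KCL at each unknown node (sum of currents leaving = 0; resistances in Ω):
  Node 1: (V_1 - 15)/1300 + (V_1 - 0)/22000 + (V_1 - V_3)/240 = 0
  Node 3: (V_3 - 15)/1200 + (V_3 - 0)/30000 + (V_3 - V_1)/240 = 0
Collecting terms (coefficients in siemens):
  0.004981·V_1 - 0.004167·V_3 = 0.01154
  0.005033·V_3 - 0.004167·V_1 = 0.0125
Determinant D = (0.004981)(0.005033) - (-0.004167)(-0.004167) = 0.000007712
V_1 = [(0.01154)(0.005033) - (-0.004167)(0.0125)]/D = 14.28 V
V_3 = [(0.004981)(0.0125) - (0.01154)(-0.004167)]/D = 14.31 V
V_th = V_1 - V_3 = 14.28 - 14.31 = -0.0238 V
Step 2 — R_th: zero the source — replace V1 by a short circuit (node 2 merges into node 0) — and find the resistance seen between A (node 1) and B (node 3).
Reduce the network between node 1 (A) and node 3 (B) by series/parallel combination:
  Rp1 = R1 ‖ R2 (parallel, both between nodes 0 and 1) = 1/(1/1300 + 1/22000) = 1227 Ω
  Rp2 = R3 ‖ R4 (parallel, both between nodes 0 and 3) = 1/(1/1200 + 1/30000) = 1154 Ω
  Rs1 = Rp1 + Rp2 (series, joined only at node 0) = 1227 + 1154 = 2381 Ω
  Rp3 = R5 ‖ Rs1 (parallel, both between nodes 1 and 3) = 1/(1/240 + 1/2381) = 218 Ω
R_th = 218 Ω

Final answer: V_th = -0.0238 V, R_th = 218 Ω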